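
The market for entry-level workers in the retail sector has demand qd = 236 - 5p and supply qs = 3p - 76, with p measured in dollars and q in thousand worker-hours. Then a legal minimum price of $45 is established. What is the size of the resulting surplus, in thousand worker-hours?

In a free market, 236 - 5p = 3p - 76 gives the equilibrium p* = 39, q* = 41.
The floor of 45 is above the equilibrium price 39, so it binds.
At p = 45: qd = 236 - 5·45 = 11 and qs = 3·45 - 76 = 59.
Surplus = qs - qd = 59 - 11 = 48.

48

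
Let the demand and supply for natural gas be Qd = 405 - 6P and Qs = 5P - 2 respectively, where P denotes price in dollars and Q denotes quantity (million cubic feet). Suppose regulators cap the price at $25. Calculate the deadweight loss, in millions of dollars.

Without the control the market clears where 405 - 6P = 5P - 2, i.e. P* = 37 and Q* = 183.
Because the ceiling (25) lies below the market-clearing price, it is binding.
At P = 25: Qd = 405 - 6·25 = 255 and Qs = 5·25 - 2 = 123.
Quantity traded falls to 123. At Q = 123 the demand price is (405 - 123)/6 = 47 and the supply price is (2 + 123)/5 = 25.
Deadweight loss = ½ · (47 - 25) · (183 - 123) = ½ · 22 · 60 = 660.

660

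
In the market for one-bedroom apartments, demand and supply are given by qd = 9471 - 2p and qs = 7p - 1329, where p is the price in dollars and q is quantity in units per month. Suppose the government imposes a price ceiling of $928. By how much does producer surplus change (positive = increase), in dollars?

Setting quantity demanded equal to quantity supplied, 9471 - 2p = 7p - 1329, gives p* = 1200 and q* = 7071.
Since 928 < 1200, the ceiling is binding.
At p = 928: qd = 9471 - 2·928 = 7615 and qs = 7·928 - 1329 = 5167.
Producer surplus without the control is ½ · (1200 - 1329/7) · 7071 = 49999041/14.
With the ceiling, producers sell 5167 units at 928, so PS = ½ · (928 - 1329/7) · 5167 = 26697889/14.
Change in producer surplus = 26697889/14 - 49999041/14 = -1664368.

-1664368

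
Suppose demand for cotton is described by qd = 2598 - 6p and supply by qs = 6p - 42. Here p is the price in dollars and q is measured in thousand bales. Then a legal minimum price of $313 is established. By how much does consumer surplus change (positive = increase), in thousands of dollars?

Setting quantity demanded equal to quantity supplied, 2598 - 6p = 6p - 42, gives p* = 220 and q* = 1278.
Since 313 > 220, the floor is binding.
At p = 313: qd = 2598 - 6·313 = 720 and qs = 6·313 - 42 = 1836.
Consumer surplus without the control is ½ · (433 - 220) · 1278 = 136107.
With the floor, consumers buy 720 units at 313, so CS = ½ · (433 - 313) · 720 = 43200.
Change in consumer surplus = 43200 - 136107 = -92907.

-92907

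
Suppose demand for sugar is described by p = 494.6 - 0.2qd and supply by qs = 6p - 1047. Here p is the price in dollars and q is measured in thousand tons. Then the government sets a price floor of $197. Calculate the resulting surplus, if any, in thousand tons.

0

Rearranging demand gives qd = 2473 - 5p. In a free market, 2473 - 5p = 6p - 1047 gives the equilibrium p* = 320, q* = 873.
Since 197 is below p* = 320, the floor does not bind and the free-market outcome prevails.
Since the control does not bind, there is no surplus.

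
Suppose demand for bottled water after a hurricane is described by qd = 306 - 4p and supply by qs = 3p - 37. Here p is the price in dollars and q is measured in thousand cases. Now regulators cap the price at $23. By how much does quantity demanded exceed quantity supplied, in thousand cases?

Setting quantity demanded equal to quantity supplied, 306 - 4p = 3p - 37, gives p* = 49 and q* = 110.
The ceiling of 23 is below the equilibrium price 49, so it binds.
At p = 23: qd = 306 - 4·23 = 214 and qs = 3·23 - 37 = 32.
Shortage = qd - qs = 214 - 32 = 182.

182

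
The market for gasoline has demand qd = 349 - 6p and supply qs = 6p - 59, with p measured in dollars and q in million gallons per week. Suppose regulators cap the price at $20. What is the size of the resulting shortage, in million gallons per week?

168

In a free market, 349 - 6p = 6p - 59 gives the equilibrium p* = 34, q* = 145.
Since 20 < 34, the ceiling is binding.
At p = 20: qd = 349 - 6·20 = 229 and qs = 6·20 - 59 = 61.
Shortage = qd - qs = 229 - 61 = 168.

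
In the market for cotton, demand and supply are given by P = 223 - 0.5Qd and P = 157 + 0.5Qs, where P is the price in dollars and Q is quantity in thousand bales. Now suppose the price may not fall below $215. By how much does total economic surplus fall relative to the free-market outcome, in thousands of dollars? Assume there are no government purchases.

1250

Rearranging demand gives Qd = 446 - 2P; rearranging supply gives Qs = 2P - 314. Setting quantity demanded equal to quantity supplied, 446 - 2P = 2P - 314, gives P* = 190 and Q* = 66.
Because the floor (215) lies above the market-clearing price, it is binding.
At P = 215: Qd = 446 - 2·215 = 16 and Qs = 2·215 - 314 = 116.
Quantity traded falls to 16. At Q = 16 the demand price is (446 - 16)/2 = 215 and the supply price is (314 + 16)/2 = 165.
Deadweight loss = ½ · (215 - 165) · (66 - 16) = ½ · 50 · 50 = 1250.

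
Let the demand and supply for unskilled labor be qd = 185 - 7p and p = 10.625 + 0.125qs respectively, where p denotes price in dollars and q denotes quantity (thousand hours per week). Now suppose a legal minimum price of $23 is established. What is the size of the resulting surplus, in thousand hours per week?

Rearranging supply gives qs = 8p - 85. Equilibrium: 185 - 7p = 8p - 85, so 270 = 15p and p* = 18, q* = 59.
Since 23 > 18, the floor is binding.
At p = 23: qd = 185 - 7·23 = 24 and qs = 8·23 - 85 = 99.
Surplus = qs - qd = 99 - 24 = 75.

75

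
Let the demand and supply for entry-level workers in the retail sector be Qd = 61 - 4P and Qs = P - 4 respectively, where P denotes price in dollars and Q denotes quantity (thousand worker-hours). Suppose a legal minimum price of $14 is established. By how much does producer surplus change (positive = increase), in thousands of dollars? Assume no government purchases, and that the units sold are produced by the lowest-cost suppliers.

Without the control the market clears where 61 - 4P = P - 4, i.e. P* = 13 and Q* = 9.
Since 14 > 13, the floor is binding.
At P = 14: Qd = 61 - 4·14 = 5 and Qs = 14 - 4 = 10.
Producer surplus without the control is ½ · (13 - 4) · 9 = 40.5.
With the floor, 5 units are sold at 14. The supply price at Q = 5 is 9, so PS = ½ · [(14 - 4) + (14 - 9)] · 5 = 37.5.
Change in producer surplus = 37.5 - 40.5 = -3.

-3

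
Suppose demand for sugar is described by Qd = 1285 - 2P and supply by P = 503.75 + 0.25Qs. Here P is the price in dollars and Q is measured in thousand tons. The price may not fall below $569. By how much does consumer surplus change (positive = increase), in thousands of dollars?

-3154

Rearranging supply gives Qs = 4P - 2015. Equilibrium: 1285 - 2P = 4P - 2015, so 3300 = 6P and P* = 550, Q* = 185.
The floor of 569 is above the equilibrium price 550, so it binds.
At P = 569: Qd = 1285 - 2·569 = 147 and Qs = 4·569 - 2015 = 261.
Consumer surplus without the control is ½ · (642.5 - 550) · 185 = 8556.25.
With the floor, consumers buy 147 units at 569, so CS = ½ · (642.5 - 569) · 147 = 5402.25.
Change in consumer surplus = 5402.25 - 8556.25 = -3154.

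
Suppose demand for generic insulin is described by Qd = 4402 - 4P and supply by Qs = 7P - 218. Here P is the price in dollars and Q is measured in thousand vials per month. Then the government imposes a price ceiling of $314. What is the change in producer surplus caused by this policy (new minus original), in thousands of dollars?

-249206

Equilibrium: 4402 - 4P = 7P - 218, so 4620 = 11P and P* = 420, Q* = 2722.
Because the ceiling (314) lies below the market-clearing price, it is binding.
At P = 314: Qd = 4402 - 4·314 = 3146 and Qs = 7·314 - 218 = 1980.
Producer surplus without the control is ½ · (420 - 218/7) · 2722 = 3704642/7.
With the ceiling, producers sell 1980 units at 314, so PS = ½ · (314 - 218/7) · 1980 = 1960200/7.
Change in producer surplus = 1960200/7 - 3704642/7 = -249206.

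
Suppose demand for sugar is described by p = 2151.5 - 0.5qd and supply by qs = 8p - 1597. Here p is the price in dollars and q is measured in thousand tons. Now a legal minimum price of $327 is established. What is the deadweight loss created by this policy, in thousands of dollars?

0

Rearranging demand gives qd = 4303 - 2p. Setting quantity demanded equal to quantity supplied, 4303 - 2p = 8p - 1597, gives p* = 590 and q* = 3123.
Since 327 is below p* = 590, the floor does not bind and the free-market outcome prevails.
Since the control does not bind, no trades are prevented and deadweight loss is zero.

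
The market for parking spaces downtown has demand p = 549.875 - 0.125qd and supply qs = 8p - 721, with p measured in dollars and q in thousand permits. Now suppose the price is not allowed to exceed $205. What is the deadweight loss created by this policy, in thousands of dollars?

105800

Rearranging demand gives qd = 4399 - 8p. Equilibrium: 4399 - 8p = 8p - 721, so 5120 = 16p and p* = 320, q* = 1839.
Because the ceiling (205) lies below the market-clearing price, it is binding.
At p = 205: qd = 4399 - 8·205 = 2759 and qs = 8·205 - 721 = 919.
Quantity traded falls to 919. At q = 919 the demand price is (4399 - 919)/8 = 435 and the supply price is (721 + 919)/8 = 205.
Deadweight loss = ½ · (435 - 205) · (1839 - 919) = ½ · 230 · 920 = 105800.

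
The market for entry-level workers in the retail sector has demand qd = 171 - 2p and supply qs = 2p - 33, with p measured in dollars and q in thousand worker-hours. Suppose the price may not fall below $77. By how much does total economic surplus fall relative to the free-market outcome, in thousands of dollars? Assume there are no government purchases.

Without the control the market clears where 171 - 2p = 2p - 33, i.e. p* = 51 and q* = 69.
Since 77 > 51, the floor is binding.
At p = 77: qd = 171 - 2·77 = 17 and qs = 2·77 - 33 = 121.
Quantity traded falls to 17. At q = 17 the demand price is (171 - 17)/2 = 77 and the supply price is (33 + 17)/2 = 25.
Deadweight loss = ½ · (77 - 25) · (69 - 17) = ½ · 52 · 52 = 1352.

1352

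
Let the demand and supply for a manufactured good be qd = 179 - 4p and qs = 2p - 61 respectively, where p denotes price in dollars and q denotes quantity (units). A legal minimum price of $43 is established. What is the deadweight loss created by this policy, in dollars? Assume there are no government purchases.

54

Equilibrium: 179 - 4p = 2p - 61, so 240 = 6p and p* = 40, q* = 19.
The floor of 43 is above the equilibrium price 40, so it binds.
At p = 43: qd = 179 - 4·43 = 7 and qs = 2·43 - 61 = 25.
Quantity traded falls to 7. At q = 7 the demand price is (179 - 7)/4 = 43 and the supply price is (61 + 7)/2 = 34.
Deadweight loss = ½ · (43 - 34) · (19 - 7) = ½ · 9 · 12 = 54.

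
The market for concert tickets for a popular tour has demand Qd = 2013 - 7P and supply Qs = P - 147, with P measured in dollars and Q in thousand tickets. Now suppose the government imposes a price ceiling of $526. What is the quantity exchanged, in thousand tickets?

123

Without the control the market clears where 2013 - 7P = P - 147, i.e. P* = 270 and Q* = 123.
The ceiling of 526 is above the equilibrium price 270, so it is not binding; the market clears at P* = 270, Q* = 123.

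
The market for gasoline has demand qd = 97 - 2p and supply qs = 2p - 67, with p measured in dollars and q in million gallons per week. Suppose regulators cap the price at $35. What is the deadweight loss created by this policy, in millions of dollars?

72

Equilibrium: 97 - 2p = 2p - 67, so 164 = 4p and p* = 41, q* = 15.
Since 35 < 41, the ceiling is binding.
At p = 35: qd = 97 - 2·35 = 27 and qs = 2·35 - 67 = 3.
Quantity traded falls to 3. At q = 3 the demand price is (97 - 3)/2 = 47 and the supply price is (67 + 3)/2 = 35.
Deadweight loss = ½ · (47 - 35) · (15 - 3) = ½ · 12 · 12 = 72.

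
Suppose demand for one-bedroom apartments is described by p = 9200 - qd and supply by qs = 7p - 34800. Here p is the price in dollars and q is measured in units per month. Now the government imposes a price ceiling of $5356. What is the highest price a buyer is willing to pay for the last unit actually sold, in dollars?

Rearranging demand gives qd = 9200 - p. In a free market, 9200 - p = 7p - 34800 gives the equilibrium p* = 5500, q* = 3700.
Since 5356 < 5500, the ceiling is binding.
At p = 5356: qd = 9200 - 5356 = 3844 and qs = 7·5356 - 34800 = 2692.
Only 2692 units reach the market. On the demand curve, the marginal buyer's willingness to pay at q = 2692 is (9200 - 2692) = 6508.

6508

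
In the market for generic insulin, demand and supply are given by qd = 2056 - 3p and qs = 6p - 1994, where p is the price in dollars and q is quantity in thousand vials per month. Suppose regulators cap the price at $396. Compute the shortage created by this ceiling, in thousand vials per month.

Equilibrium: 2056 - 3p = 6p - 1994, so 4050 = 9p and p* = 450, q* = 706.
Since 396 < 450, the ceiling is binding.
At p = 396: qd = 2056 - 3·396 = 868 and qs = 6·396 - 1994 = 382.
Shortage = qd - qs = 868 - 382 = 486.

486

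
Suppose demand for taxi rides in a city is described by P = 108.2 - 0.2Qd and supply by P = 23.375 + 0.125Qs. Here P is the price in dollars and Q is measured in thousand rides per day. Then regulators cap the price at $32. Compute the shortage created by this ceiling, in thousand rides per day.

Rearranging demand gives Qd = 541 - 5P; rearranging supply gives Qs = 8P - 187. Equilibrium: 541 - 5P = 8P - 187, so 728 = 13P and P* = 56, Q* = 261.
Since 32 < 56, the ceiling is binding.
At P = 32: Qd = 541 - 5·32 = 381 and Qs = 8·32 - 187 = 69.
Shortage = Qd - Qs = 381 - 69 = 312.

312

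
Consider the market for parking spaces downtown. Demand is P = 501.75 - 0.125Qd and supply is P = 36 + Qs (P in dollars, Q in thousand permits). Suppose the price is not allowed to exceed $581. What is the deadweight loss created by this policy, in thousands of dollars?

Rearranging demand gives Qd = 4014 - 8P; rearranging supply gives Qs = P - 36. Without the control the market clears where 4014 - 8P = P - 36, i.e. P* = 450 and Q* = 414.
The ceiling of 581 is above the equilibrium price 450, so it is not binding; the market clears at P* = 450, Q* = 414.
Since the control does not bind, no trades are prevented and deadweight loss is zero.

0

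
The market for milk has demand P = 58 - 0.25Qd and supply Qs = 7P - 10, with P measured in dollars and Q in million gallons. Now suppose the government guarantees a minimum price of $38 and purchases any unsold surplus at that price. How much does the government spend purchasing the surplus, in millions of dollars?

6688

Rearranging demand gives Qd = 232 - 4P. In a free market, 232 - 4P = 7P - 10 gives the equilibrium P* = 22, Q* = 144.
Because the floor (38) lies above the market-clearing price, it is binding.
At P = 38: Qd = 232 - 4·38 = 80 and Qs = 7·38 - 10 = 256.
Surplus = Qs - Qd = 176.
Government expenditure = surplus × support price = 176 × 38 = 6688.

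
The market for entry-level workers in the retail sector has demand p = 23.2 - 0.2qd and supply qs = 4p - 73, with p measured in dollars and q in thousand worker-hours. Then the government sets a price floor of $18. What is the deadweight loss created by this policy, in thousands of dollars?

Rearranging demand gives qd = 116 - 5p. In a free market, 116 - 5p = 4p - 73 gives the equilibrium p* = 21, q* = 11.
The floor of 18 is below the equilibrium price 21, so it is not binding; the market clears at p* = 21, q* = 11.
Since the control does not bind, no trades are prevented and deadweight loss is zero.

0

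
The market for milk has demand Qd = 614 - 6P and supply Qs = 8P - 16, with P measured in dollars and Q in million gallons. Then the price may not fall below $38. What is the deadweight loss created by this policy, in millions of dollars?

Setting quantity demanded equal to quantity supplied, 614 - 6P = 8P - 16, gives P* = 45 and Q* = 344.
The floor of 38 is below the equilibrium price 45, so it is not binding; the market clears at P* = 45, Q* = 344.
Since the control does not bind, no trades are prevented and deadweight loss is zero.

0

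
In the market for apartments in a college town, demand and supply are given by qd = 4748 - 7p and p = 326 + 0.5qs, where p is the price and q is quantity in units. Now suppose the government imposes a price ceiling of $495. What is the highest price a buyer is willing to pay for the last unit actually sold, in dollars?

Rearranging supply gives qs = 2p - 652. In a free market, 4748 - 7p = 2p - 652 gives the equilibrium p* = 600, q* = 548.
The ceiling of 495 is below the equilibrium price 600, so it binds.
At p = 495: qd = 4748 - 7·495 = 1283 and qs = 2·495 - 652 = 338.
Only 338 units reach the market. On the demand curve, the marginal buyer's willingness to pay at q = 338 is (4748 - 338)/7 = 630.

630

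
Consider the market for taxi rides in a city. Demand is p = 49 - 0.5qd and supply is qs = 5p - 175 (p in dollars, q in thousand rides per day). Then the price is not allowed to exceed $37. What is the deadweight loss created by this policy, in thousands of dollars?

Rearranging demand gives qd = 98 - 2p. In a free market, 98 - 2p = 5p - 175 gives the equilibrium p* = 39, q* = 20.
The ceiling of 37 is below the equilibrium price 39, so it binds.
At p = 37: qd = 98 - 2·37 = 24 and qs = 5·37 - 175 = 10.
Quantity traded falls to 10. At q = 10 the demand price is (98 - 10)/2 = 44 and the supply price is (175 + 10)/5 = 37.
Deadweight loss = ½ · (44 - 37) · (20 - 10) = ½ · 7 · 10 = 35.

35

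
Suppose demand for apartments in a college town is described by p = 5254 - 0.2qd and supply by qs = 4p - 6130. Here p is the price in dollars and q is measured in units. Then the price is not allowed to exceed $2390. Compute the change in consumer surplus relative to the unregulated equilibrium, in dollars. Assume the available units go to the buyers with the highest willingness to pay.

1807740

Rearranging demand gives qd = 26270 - 5p. Equilibrium: 26270 - 5p = 4p - 6130, so 32400 = 9p and p* = 3600, q* = 8270.
Since 2390 < 3600, the ceiling is binding.
At p = 2390: qd = 26270 - 5·2390 = 14320 and qs = 4·2390 - 6130 = 3430.
Consumer surplus without the control is ½ · (5254 - 3600) · 8270 = 6839290.
With the ceiling, 3430 units are sold at 2390 (assume they go to the highest-value buyers). The demand price at q = 3430 is 4568, so CS = ½ · [(5254 - 2390) + (4568 - 2390)] · 3430 = 8647030.
Change in consumer surplus = 8647030 - 6839290 = 1807740.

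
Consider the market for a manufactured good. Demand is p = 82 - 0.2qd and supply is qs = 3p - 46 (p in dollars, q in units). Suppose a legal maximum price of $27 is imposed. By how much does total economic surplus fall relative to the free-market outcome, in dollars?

2160

Rearranging demand gives qd = 410 - 5p. Setting quantity demanded equal to quantity supplied, 410 - 5p = 3p - 46, gives p* = 57 and q* = 125.
The ceiling of 27 is below the equilibrium price 57, so it binds.
At p = 27: qd = 410 - 5·27 = 275 and qs = 3·27 - 46 = 35.
Quantity traded falls to 35. At q = 35 the demand price is (410 - 35)/5 = 75 and the supply price is (46 + 35)/3 = 27.
Deadweight loss = ½ · (75 - 27) · (125 - 35) = ½ · 48 · 90 = 2160.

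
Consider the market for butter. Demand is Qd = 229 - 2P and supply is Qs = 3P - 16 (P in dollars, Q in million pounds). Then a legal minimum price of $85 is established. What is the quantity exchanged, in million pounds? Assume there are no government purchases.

In a free market, 229 - 2P = 3P - 16 gives the equilibrium P* = 49, Q* = 131.
Because the floor (85) lies above the market-clearing price, it is binding.
At P = 85: Qd = 229 - 2·85 = 59 and Qs = 3·85 - 16 = 239.
The quantity actually transacted is the short side, demand: 59.

59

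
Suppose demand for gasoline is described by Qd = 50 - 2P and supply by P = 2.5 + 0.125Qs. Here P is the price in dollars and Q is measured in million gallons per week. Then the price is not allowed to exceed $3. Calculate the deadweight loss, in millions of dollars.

Rearranging supply gives Qs = 8P - 20. Setting quantity demanded equal to quantity supplied, 50 - 2P = 8P - 20, gives P* = 7 and Q* = 36.
Because the ceiling (3) lies below the market-clearing price, it is binding.
At P = 3: Qd = 50 - 2·3 = 44 and Qs = 8·3 - 20 = 4.
Quantity traded falls to 4. At Q = 4 the demand price is (50 - 4)/2 = 23 and the supply price is (20 + 4)/8 = 3.
Deadweight loss = ½ · (23 - 3) · (36 - 4) = ½ · 20 · 32 = 320.

320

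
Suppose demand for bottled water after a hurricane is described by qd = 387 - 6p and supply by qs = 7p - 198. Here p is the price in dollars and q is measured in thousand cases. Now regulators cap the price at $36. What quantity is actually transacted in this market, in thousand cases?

Without the control the market clears where 387 - 6p = 7p - 198, i.e. p* = 45 and q* = 117.
Since 36 < 45, the ceiling is binding.
At p = 36: qd = 387 - 6·36 = 171 and qs = 7·36 - 198 = 54.
The quantity actually transacted is the short side, supply: 54.

54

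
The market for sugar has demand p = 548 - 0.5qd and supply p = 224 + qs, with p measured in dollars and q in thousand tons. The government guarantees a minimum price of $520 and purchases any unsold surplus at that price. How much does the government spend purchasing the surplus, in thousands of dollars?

Rearranging demand gives qd = 1096 - 2p; rearranging supply gives qs = p - 224. Without the control the market clears where 1096 - 2p = p - 224, i.e. p* = 440 and q* = 216.
Since 520 > 440, the floor is binding.
At p = 520: qd = 1096 - 2·520 = 56 and qs = 520 - 224 = 296.
Surplus = qs - qd = 240.
Government expenditure = surplus × support price = 240 × 520 = 124800.

124800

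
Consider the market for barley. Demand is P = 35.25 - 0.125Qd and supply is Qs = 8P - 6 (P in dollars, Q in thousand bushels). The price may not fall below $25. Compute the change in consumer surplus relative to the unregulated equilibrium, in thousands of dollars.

Rearranging demand gives Qd = 282 - 8P. In a free market, 282 - 8P = 8P - 6 gives the equilibrium P* = 18, Q* = 138.
Because the floor (25) lies above the market-clearing price, it is binding.
At P = 25: Qd = 282 - 8·25 = 82 and Qs = 8·25 - 6 = 194.
Consumer surplus without the control is ½ · (35.25 - 18) · 138 = 1190.25.
With the floor, consumers buy 82 units at 25, so CS = ½ · (35.25 - 25) · 82 = 420.25.
Change in consumer surplus = 420.25 - 1190.25 = -770.

-770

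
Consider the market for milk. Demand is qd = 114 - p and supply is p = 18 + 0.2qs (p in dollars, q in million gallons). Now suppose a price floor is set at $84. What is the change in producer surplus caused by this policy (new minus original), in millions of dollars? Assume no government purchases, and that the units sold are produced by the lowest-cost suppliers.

1250

Rearranging supply gives qs = 5p - 90. Setting quantity demanded equal to quantity supplied, 114 - p = 5p - 90, gives p* = 34 and q* = 80.
The floor of 84 is above the equilibrium price 34, so it binds.
At p = 84: qd = 114 - 84 = 30 and qs = 5·84 - 90 = 330.
Producer surplus without the control is ½ · (34 - 18) · 80 = 640.
With the floor, 30 units are sold at 84. The supply price at q = 30 is 24, so PS = ½ · [(84 - 18) + (84 - 24)] · 30 = 1890.
Change in producer surplus = 1890 - 640 = 1250.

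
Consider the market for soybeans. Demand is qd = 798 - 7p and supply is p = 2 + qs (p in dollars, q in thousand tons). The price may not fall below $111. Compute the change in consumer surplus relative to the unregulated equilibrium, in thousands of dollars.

-654.5

Rearranging supply gives qs = p - 2. Setting quantity demanded equal to quantity supplied, 798 - 7p = p - 2, gives p* = 100 and q* = 98.
Since 111 > 100, the floor is binding.
At p = 111: qd = 798 - 7·111 = 21 and qs = 111 - 2 = 109.
Consumer surplus without the control is ½ · (114 - 100) · 98 = 686.
With the floor, consumers buy 21 units at 111, so CS = ½ · (114 - 111) · 21 = 31.5.
Change in consumer surplus = 31.5 - 686 = -654.5.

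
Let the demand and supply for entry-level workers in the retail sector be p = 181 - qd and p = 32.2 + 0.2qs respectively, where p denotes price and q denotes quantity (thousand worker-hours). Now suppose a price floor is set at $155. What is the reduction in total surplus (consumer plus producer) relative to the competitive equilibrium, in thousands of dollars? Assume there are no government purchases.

Rearranging demand gives qd = 181 - p; rearranging supply gives qs = 5p - 161. Equilibrium: 181 - p = 5p - 161, so 342 = 6p and p* = 57, q* = 124.
Because the floor (155) lies above the market-clearing price, it is binding.
At p = 155: qd = 181 - 155 = 26 and qs = 5·155 - 161 = 614.
Quantity traded falls to 26. At q = 26 the demand price is 181 - 26 = 155 and the supply price is (161 + 26)/5 = 37.4.
Deadweight loss = ½ · (155 - 37.4) · (124 - 26) = ½ · 117.6 · 98 = 5762.4.

5762.4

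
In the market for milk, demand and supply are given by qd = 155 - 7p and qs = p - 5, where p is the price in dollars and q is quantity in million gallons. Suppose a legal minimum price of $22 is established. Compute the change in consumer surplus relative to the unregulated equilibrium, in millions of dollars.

-16

Setting quantity demanded equal to quantity supplied, 155 - 7p = p - 5, gives p* = 20 and q* = 15.
Because the floor (22) lies above the market-clearing price, it is binding.
At p = 22: qd = 155 - 7·22 = 1 and qs = 22 - 5 = 17.
Consumer surplus without the control is ½ · (155/7 - 20) · 15 = 225/14.
With the floor, consumers buy 1 units at 22, so CS = ½ · (155/7 - 22) · 1 = 1/14.
Change in consumer surplus = 1/14 - 225/14 = -16.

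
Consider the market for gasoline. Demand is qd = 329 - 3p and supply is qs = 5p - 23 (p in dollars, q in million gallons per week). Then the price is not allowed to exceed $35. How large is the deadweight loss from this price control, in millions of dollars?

540

In a free market, 329 - 3p = 5p - 23 gives the equilibrium p* = 44, q* = 197.
The ceiling of 35 is below the equilibrium price 44, so it binds.
At p = 35: qd = 329 - 3·35 = 224 and qs = 5·35 - 23 = 152.
Quantity traded falls to 152. At q = 152 the demand price is (329 - 152)/3 = 59 and the supply price is (23 + 152)/5 = 35.
Deadweight loss = ½ · (59 - 35) · (197 - 152) = ½ · 24 · 45 = 540.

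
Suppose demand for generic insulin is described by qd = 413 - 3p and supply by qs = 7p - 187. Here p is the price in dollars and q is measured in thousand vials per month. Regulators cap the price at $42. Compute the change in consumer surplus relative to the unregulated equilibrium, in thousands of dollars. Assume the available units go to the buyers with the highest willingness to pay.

In a free market, 413 - 3p = 7p - 187 gives the equilibrium p* = 60, q* = 233.
Since 42 < 60, the ceiling is binding.
At p = 42: qd = 413 - 3·42 = 287 and qs = 7·42 - 187 = 107.
Consumer surplus without the control is ½ · (413/3 - 60) · 233 = 54289/6.
With the ceiling, 107 units are sold at 42 (assume they go to the highest-value buyers). The demand price at q = 107 is 102, so CS = ½ · [(413/3 - 42) + (102 - 42)] · 107 = 49969/6.
Change in consumer surplus = 49969/6 - 54289/6 = -720.

-720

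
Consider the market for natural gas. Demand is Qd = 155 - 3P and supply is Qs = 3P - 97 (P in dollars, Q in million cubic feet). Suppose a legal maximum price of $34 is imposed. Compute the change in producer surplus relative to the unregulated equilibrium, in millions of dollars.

Without the control the market clears where 155 - 3P = 3P - 97, i.e. P* = 42 and Q* = 29.
Since 34 < 42, the ceiling is binding.
At P = 34: Qd = 155 - 3·34 = 53 and Qs = 3·34 - 97 = 5.
Producer surplus without the control is ½ · (42 - 97/3) · 29 = 841/6.
With the ceiling, producers sell 5 units at 34, so PS = ½ · (34 - 97/3) · 5 = 25/6.
Change in producer surplus = 25/6 - 841/6 = -136.

-136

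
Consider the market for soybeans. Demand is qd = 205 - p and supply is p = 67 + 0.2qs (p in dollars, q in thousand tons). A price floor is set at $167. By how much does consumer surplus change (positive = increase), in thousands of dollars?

Rearranging supply gives qs = 5p - 335. Without the control the market clears where 205 - p = 5p - 335, i.e. p* = 90 and q* = 115.
Since 167 > 90, the floor is binding.
At p = 167: qd = 205 - 167 = 38 and qs = 5·167 - 335 = 500.
Consumer surplus without the control is ½ · (205 - 90) · 115 = 6612.5.
With the floor, consumers buy 38 units at 167, so CS = ½ · (205 - 167) · 38 = 722.
Change in consumer surplus = 722 - 6612.5 = -5890.5.

-5890.5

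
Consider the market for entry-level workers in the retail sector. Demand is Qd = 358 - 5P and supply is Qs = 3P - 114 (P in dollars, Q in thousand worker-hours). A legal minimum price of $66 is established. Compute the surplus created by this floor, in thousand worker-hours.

In a free market, 358 - 5P = 3P - 114 gives the equilibrium P* = 59, Q* = 63.
The floor of 66 is above the equilibrium price 59, so it binds.
At P = 66: Qd = 358 - 5·66 = 28 and Qs = 3·66 - 114 = 84.
Surplus = Qs - Qd = 84 - 28 = 56.

56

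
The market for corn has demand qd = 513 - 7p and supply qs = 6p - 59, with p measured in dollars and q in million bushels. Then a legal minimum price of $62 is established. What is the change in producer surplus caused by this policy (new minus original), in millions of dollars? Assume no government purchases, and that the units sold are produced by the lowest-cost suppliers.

99

Setting quantity demanded equal to quantity supplied, 513 - 7p = 6p - 59, gives p* = 44 and q* = 205.
Since 62 > 44, the floor is binding.
At p = 62: qd = 513 - 7·62 = 79 and qs = 6·62 - 59 = 313.
Producer surplus without the control is ½ · (44 - 59/6) · 205 = 42025/12.
With the floor, 79 units are sold at 62. The supply price at q = 79 is 23, so PS = ½ · [(62 - 59/6) + (62 - 23)] · 79 = 43213/12.
Change in producer surplus = 43213/12 - 42025/12 = 99.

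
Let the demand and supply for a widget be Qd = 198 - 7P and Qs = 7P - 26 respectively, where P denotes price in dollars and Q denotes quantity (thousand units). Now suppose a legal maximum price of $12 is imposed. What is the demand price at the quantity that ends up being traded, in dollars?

20

In a free market, 198 - 7P = 7P - 26 gives the equilibrium P* = 16, Q* = 86.
Since 12 < 16, the ceiling is binding.
At P = 12: Qd = 198 - 7·12 = 114 and Qs = 7·12 - 26 = 58.
Only 58 units reach the market. On the demand curve, the marginal buyer's willingness to pay at Q = 58 is (198 - 58)/7 = 20.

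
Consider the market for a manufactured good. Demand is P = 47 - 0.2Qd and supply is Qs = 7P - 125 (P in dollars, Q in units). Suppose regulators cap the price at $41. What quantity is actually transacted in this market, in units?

85

Rearranging demand gives Qd = 235 - 5P. Setting quantity demanded equal to quantity supplied, 235 - 5P = 7P - 125, gives P* = 30 and Q* = 85.
Since 41 is above P* = 30, the ceiling does not bind and the free-market outcome prevails.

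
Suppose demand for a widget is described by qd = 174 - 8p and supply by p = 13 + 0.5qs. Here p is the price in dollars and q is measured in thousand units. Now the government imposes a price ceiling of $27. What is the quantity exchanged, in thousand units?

14

Rearranging supply gives qs = 2p - 26. Equilibrium: 174 - 8p = 2p - 26, so 200 = 10p and p* = 20, q* = 14.
The ceiling of 27 is above the equilibrium price 20, so it is not binding; the market clears at p* = 20, q* = 14.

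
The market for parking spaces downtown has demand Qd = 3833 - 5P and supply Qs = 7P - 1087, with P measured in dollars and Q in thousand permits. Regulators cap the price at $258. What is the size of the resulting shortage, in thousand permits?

In a free market, 3833 - 5P = 7P - 1087 gives the equilibrium P* = 410, Q* = 1783.
Since 258 < 410, the ceiling is binding.
At P = 258: Qd = 3833 - 5·258 = 2543 and Qs = 7·258 - 1087 = 719.
Shortage = Qd - Qs = 2543 - 719 = 1824.

1824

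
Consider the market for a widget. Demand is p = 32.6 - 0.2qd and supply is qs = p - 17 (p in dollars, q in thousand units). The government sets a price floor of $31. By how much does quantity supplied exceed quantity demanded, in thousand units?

Rearranging demand gives qd = 163 - 5p. Setting quantity demanded equal to quantity supplied, 163 - 5p = p - 17, gives p* = 30 and q* = 13.
The floor of 31 is above the equilibrium price 30, so it binds.
At p = 31: qd = 163 - 5·31 = 8 and qs = 31 - 17 = 14.
Surplus = qs - qd = 14 - 8 = 6.

6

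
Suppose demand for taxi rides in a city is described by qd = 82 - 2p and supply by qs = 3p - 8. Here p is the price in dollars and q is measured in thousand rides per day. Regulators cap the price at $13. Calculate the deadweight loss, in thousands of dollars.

93.75

Equilibrium: 82 - 2p = 3p - 8, so 90 = 5p and p* = 18, q* = 46.
Because the ceiling (13) lies below the market-clearing price, it is binding.
At p = 13: qd = 82 - 2·13 = 56 and qs = 3·13 - 8 = 31.
Quantity traded falls to 31. At q = 31 the demand price is (82 - 31)/2 = 25.5 and the supply price is (8 + 31)/3 = 13.
Deadweight loss = ½ · (25.5 - 13) · (46 - 31) = ½ · 12.5 · 15 = 93.75.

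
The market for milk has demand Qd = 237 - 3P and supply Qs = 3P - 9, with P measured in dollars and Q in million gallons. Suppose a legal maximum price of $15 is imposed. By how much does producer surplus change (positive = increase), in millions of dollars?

In a free market, 237 - 3P = 3P - 9 gives the equilibrium P* = 41, Q* = 114.
Because the ceiling (15) lies below the market-clearing price, it is binding.
At P = 15: Qd = 237 - 3·15 = 192 and Qs = 3·15 - 9 = 36.
Producer surplus without the control is ½ · (41 - 3) · 114 = 2166.
With the ceiling, producers sell 36 units at 15, so PS = ½ · (15 - 3) · 36 = 216.
Change in producer surplus = 216 - 2166 = -1950.

-1950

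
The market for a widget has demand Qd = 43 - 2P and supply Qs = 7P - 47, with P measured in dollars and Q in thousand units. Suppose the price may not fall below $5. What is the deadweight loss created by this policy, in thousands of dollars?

0

In a free market, 43 - 2P = 7P - 47 gives the equilibrium P* = 10, Q* = 23.
The floor of 5 is below the equilibrium price 10, so it is not binding; the market clears at P* = 10, Q* = 23.
Since the control does not bind, no trades are prevented and deadweight loss is zero.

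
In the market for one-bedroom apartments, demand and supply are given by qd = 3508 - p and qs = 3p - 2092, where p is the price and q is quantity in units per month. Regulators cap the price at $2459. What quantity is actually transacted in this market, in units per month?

2108

Equilibrium: 3508 - p = 3p - 2092, so 5600 = 4p and p* = 1400, q* = 2108.
The ceiling of 2459 is above the equilibrium price 1400, so it is not binding; the market clears at p* = 1400, q* = 2108.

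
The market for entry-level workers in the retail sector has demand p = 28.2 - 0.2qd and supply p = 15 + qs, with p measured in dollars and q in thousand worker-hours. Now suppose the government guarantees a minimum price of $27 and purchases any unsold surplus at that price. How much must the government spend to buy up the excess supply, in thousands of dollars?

Rearranging demand gives qd = 141 - 5p; rearranging supply gives qs = p - 15. Setting quantity demanded equal to quantity supplied, 141 - 5p = p - 15, gives p* = 26 and q* = 11.
Because the floor (27) lies above the market-clearing price, it is binding.
At p = 27: qd = 141 - 5·27 = 6 and qs = 27 - 15 = 12.
Surplus = qs - qd = 6.
Government expenditure = surplus × support price = 6 × 27 = 162.

162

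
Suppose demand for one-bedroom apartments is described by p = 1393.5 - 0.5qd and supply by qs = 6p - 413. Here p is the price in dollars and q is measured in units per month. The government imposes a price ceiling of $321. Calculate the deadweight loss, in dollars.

Rearranging demand gives qd = 2787 - 2p. In a free market, 2787 - 2p = 6p - 413 gives the equilibrium p* = 400, q* = 1987.
The ceiling of 321 is below the equilibrium price 400, so it binds.
At p = 321: qd = 2787 - 2·321 = 2145 and qs = 6·321 - 413 = 1513.
Quantity traded falls to 1513. At q = 1513 the demand price is (2787 - 1513)/2 = 637 and the supply price is (413 + 1513)/6 = 321.
Deadweight loss = ½ · (637 - 321) · (1987 - 1513) = ½ · 316 · 474 = 74892.

74892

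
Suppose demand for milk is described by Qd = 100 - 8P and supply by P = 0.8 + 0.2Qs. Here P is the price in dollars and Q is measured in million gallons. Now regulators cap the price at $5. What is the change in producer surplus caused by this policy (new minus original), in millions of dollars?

-85.5

Rearranging supply gives Qs = 5P - 4. Without the control the market clears where 100 - 8P = 5P - 4, i.e. P* = 8 and Q* = 36.
Since 5 < 8, the ceiling is binding.
At P = 5: Qd = 100 - 8·5 = 60 and Qs = 5·5 - 4 = 21.
Producer surplus without the control is ½ · (8 - 0.8) · 36 = 129.6.
With the ceiling, producers sell 21 units at 5, so PS = ½ · (5 - 0.8) · 21 = 44.1.
Change in producer surplus = 44.1 - 129.6 = -85.5.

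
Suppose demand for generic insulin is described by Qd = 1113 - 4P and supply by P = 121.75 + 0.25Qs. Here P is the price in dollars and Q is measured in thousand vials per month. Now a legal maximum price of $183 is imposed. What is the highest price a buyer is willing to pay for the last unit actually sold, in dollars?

Rearranging supply gives Qs = 4P - 487. Equilibrium: 1113 - 4P = 4P - 487, so 1600 = 8P and P* = 200, Q* = 313.
The ceiling of 183 is below the equilibrium price 200, so it binds.
At P = 183: Qd = 1113 - 4·183 = 381 and Qs = 4·183 - 487 = 245.
Only 245 units reach the market. On the demand curve, the marginal buyer's willingness to pay at Q = 245 is (1113 - 245)/4 = 217.

217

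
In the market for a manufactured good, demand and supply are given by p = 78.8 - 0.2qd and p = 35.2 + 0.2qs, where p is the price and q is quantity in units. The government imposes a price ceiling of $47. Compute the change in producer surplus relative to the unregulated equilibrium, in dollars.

-840

Rearranging demand gives qd = 394 - 5p; rearranging supply gives qs = 5p - 176. Equilibrium: 394 - 5p = 5p - 176, so 570 = 10p and p* = 57, q* = 109.
Because the ceiling (47) lies below the market-clearing price, it is binding.
At p = 47: qd = 394 - 5·47 = 159 and qs = 5·47 - 176 = 59.
Producer surplus without the control is ½ · (57 - 35.2) · 109 = 1188.1.
With the ceiling, producers sell 59 units at 47, so PS = ½ · (47 - 35.2) · 59 = 348.1.
Change in producer surplus = 348.1 - 1188.1 = -840.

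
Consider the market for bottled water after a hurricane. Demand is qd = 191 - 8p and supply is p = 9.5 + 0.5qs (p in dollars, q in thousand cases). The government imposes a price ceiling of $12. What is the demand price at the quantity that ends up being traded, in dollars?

23.25

Rearranging supply gives qs = 2p - 19. Equilibrium: 191 - 8p = 2p - 19, so 210 = 10p and p* = 21, q* = 23.
Because the ceiling (12) lies below the market-clearing price, it is binding.
At p = 12: qd = 191 - 8·12 = 95 and qs = 2·12 - 19 = 5.
Only 5 units reach the market. On the demand curve, the marginal buyer's willingness to pay at q = 5 is (191 - 5)/8 = 23.25.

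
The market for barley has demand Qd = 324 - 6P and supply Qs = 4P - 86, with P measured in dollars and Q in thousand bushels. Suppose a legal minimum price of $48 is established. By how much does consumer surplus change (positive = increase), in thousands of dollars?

-399

Setting quantity demanded equal to quantity supplied, 324 - 6P = 4P - 86, gives P* = 41 and Q* = 78.
Because the floor (48) lies above the market-clearing price, it is binding.
At P = 48: Qd = 324 - 6·48 = 36 and Qs = 4·48 - 86 = 106.
Consumer surplus without the control is ½ · (54 - 41) · 78 = 507.
With the floor, consumers buy 36 units at 48, so CS = ½ · (54 - 48) · 36 = 108.
Change in consumer surplus = 108 - 507 = -399.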